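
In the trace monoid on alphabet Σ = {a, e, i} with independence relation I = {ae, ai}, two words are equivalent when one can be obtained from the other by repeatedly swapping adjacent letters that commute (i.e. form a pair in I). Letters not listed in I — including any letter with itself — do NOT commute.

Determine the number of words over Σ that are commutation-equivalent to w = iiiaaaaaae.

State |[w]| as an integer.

210

drop 0:i onto floor
drop 1:i onto {0:i}
drop 2:i onto {1:i}
drop 3:a onto floor
drop 4:a onto {3:a}
drop 5:a onto {4:a}
drop 6:a onto {5:a}
drop 7:a onto {6:a}
drop 8:a onto {7:a}
drop 9:e onto {2:i}
ground layer = {0:i, 3:a}
drop-orders for the pieces not yet dropped (sum over which currently-grounded one goes next):
  1 to go: {8} 1  {9} 1
  2 to go: {2,9} 1  {7,8} 1  {8,9} 2
  3 to go: {1,2,9} 1  {2,8,9} 3  {6,7,8} 1  {7,8,9} 3
  4 to go: {0,1,2,9} 1  {1,2,8,9} 4  {2,7,8,9} 6  {5,6,7,8} 1  {6,7,8,9} 4
  5 to go: {0,1,2,8,9} 5  {1,2,7,8,9} 10  {2,6,7,8,9} 10  {4,5,6,7,8} 1  {5,6,7,8,9} 5
  6 to go: {0,1,2,7,8,9} 15  {1,2,6,7,8,9} 20  {2,5,6,7,8,9} 15  {3,4,5,6,7,8} 1  {4,5,6,7,8,9} 6
  7 to go: {0,1,2,6,7,8,9} 35  {1,2,5,6,7,8,9} 35  {2,4,5,6,7,8,9} 21  {3,4,5,6,7,8,9} 7
  8 to go: {0,1,2,5,6,7,8,9} 70  {1,2,4,5,6,7,8,9} 56  {2,3,4,5,6,7,8,9} 28
  if 0:i drops first: 84 orders
  if 3:a drops first: 126 orders
heap linearizations: 210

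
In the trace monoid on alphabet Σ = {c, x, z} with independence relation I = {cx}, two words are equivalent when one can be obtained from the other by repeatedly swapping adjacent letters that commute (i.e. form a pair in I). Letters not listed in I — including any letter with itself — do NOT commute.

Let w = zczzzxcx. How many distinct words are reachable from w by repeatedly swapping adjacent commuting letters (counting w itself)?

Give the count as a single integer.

3

#0=z has no predecessor
#1=c depends on [0:z]
#2=z depends on [1:c]
#3=z depends on [2:z]
#4=z depends on [3:z]
#5=x depends on [4:z]
#6=c depends on [4:z]
#7=x depends on [5:x]
sources: [0:z]
N(rest) = Σ N(rest − s) over sources s of rest; N(one piece) = 1:
  size 1 → [6]=1  [7]=1
  size 2 → [5,7]=1  [6,7]=2
  size 3 → [5,6,7]=3
  size 4 → [4,5,6,7]=3
  size 5 → [3,4,5,6,7]=3
  size 6 → [2,3,4,5,6,7]=3
  first=0(z) contributes 3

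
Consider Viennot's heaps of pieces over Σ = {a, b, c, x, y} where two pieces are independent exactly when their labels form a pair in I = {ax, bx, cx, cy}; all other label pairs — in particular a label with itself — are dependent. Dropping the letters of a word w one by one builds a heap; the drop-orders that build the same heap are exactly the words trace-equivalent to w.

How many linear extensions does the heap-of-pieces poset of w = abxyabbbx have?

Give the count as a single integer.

0(a) covers ∅
1(b) covers 0:a
2(x) covers ∅
3(y) covers 1:b, 2:x
4(a) covers 3:y
5(b) covers 4:a
6(b) covers 5:b
7(b) covers 6:b
8(x) covers 3:y
floor of heap: 0:a, 2:x
completions by unplaced set U, small U first (add the entries for U minus each lowest piece of U):
  |U|=1: {7}:1  {8}:1
  |U|=2: {6,7}:1  {7,8}:2
  |U|=3: {5,6,7}:1  {6,7,8}:3
  |U|=4: {4,5,6,7}:1  {5,6,7,8}:4
  |U|=5: {4,5,6,7,8}:5
  |U|=6: {3,4,5,6,7,8}:5
  |U|=7: {1,3,4,5,6,7,8}:5  {2,3,4,5,6,7,8}:5
  start at 0(a): 10
  start at 2(x): 5
sum over floor = 15

15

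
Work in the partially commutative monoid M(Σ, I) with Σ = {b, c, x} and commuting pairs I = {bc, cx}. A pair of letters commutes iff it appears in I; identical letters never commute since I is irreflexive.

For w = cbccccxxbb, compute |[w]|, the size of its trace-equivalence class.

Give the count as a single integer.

piece 0:c — minimal
piece 1:b — minimal
piece 2:c rests on {0:c}
piece 3:c rests on {2:c}
piece 4:c rests on {3:c}
piece 5:c rests on {4:c}
piece 6:x rests on {1:b}
piece 7:x rests on {6:x}
piece 8:b rests on {7:x}
piece 9:b rests on {8:b}
minimal pieces: {0:c, 1:b}
ways to finish when only these pieces remain (= sum over removing one remaining piece with nothing left below it):
  1 left: {5}→1  {9}→1
  2 left: {4,5}→1  {5,9}→2  {8,9}→1
  3 left: {3,4,5}→1  {4,5,9}→3  {5,8,9}→3  {7,8,9}→1
  4 left: {2,3,4,5}→1  {3,4,5,9}→4  {4,5,8,9}→6  {5,7,8,9}→4  {6,7,8,9}→1
  5 left: {0,2,3,4,5}→1  {1,6,7,8,9}→1  {2,3,4,5,9}→5  {3,4,5,8,9}→10  {4,5,7,8,9}→10  {5,6,7,8,9}→5
  6 left: {0,2,3,4,5,9}→6  {1,5,6,7,8,9}→6  {2,3,4,5,8,9}→15  {3,4,5,7,8,9}→20  {4,5,6,7,8,9}→15
  7 left: {0,2,3,4,5,8,9}→21  {1,4,5,6,7,8,9}→21  {2,3,4,5,7,8,9}→35  {3,4,5,6,7,8,9}→35
  8 left: {0,2,3,4,5,7,8,9}→56  {1,3,4,5,6,7,8,9}→56  {2,3,4,5,6,7,8,9}→70
  placing 0:c first → 126 extensions
  placing 1:b first → 126 extensions
total linear extensions = 252

252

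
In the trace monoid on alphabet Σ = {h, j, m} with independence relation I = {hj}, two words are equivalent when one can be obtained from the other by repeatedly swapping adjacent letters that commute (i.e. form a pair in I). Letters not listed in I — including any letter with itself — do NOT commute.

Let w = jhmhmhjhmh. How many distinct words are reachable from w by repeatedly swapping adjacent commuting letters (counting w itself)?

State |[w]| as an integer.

drop 0:j onto floor
drop 1:h onto floor
drop 2:m onto {0:j, 1:h}
drop 3:h onto {2:m}
drop 4:m onto {3:h}
drop 5:h onto {4:m}
drop 6:j onto {4:m}
drop 7:h onto {5:h}
drop 8:m onto {6:j, 7:h}
drop 9:h onto {8:m}
ground layer = {0:j, 1:h}
drop-orders for the pieces not yet dropped (sum over which currently-grounded one goes next):
  1 to go: {9} 1
  2 to go: {8,9} 1
  3 to go: {6,8,9} 1  {7,8,9} 1
  4 to go: {5,7,8,9} 1  {6,7,8,9} 2
  5 to go: {5,6,7,8,9} 3
  6 to go: {4,5,6,7,8,9} 3
  7 to go: {3,4,5,6,7,8,9} 3
  8 to go: {2,3,4,5,6,7,8,9} 3
  if 0:j drops first: 3 orders
  if 1:h drops first: 3 orders
heap linearizations: 6

6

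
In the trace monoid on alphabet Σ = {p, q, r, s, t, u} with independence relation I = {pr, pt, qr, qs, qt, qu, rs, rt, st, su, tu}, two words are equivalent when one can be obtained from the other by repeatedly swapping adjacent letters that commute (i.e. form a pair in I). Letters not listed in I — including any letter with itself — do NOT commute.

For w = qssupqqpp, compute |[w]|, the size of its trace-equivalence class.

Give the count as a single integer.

12

#0=q has no predecessor
#1=s has no predecessor
#2=s depends on [1:s]
#3=u has no predecessor
#4=p depends on [0:q, 2:s, 3:u]
#5=q depends on [4:p]
#6=q depends on [5:q]
#7=p depends on [6:q]
#8=p depends on [7:p]
sources: [0:q, 1:s, 3:u]
N(rest) = Σ N(rest − s) over sources s of rest; N(one piece) = 1:
  size 1 → [8]=1
  size 2 → [7,8]=1
  size 3 → [6,7,8]=1
  size 4 → [5,6,7,8]=1
  size 5 → [4,5,6,7,8]=1
  size 6 → [0,4,5,6,7,8]=1  [2,4,5,6,7,8]=1  [3,4,5,6,7,8]=1
  size 7 → [0,2,4,5,6,7,8]=2  [0,3,4,5,6,7,8]=2  [1,2,4,5,6,7,8]=1  [2,3,4,5,6,7,8]=2
  first=0(q) contributes 3
  first=1(s) contributes 6
  first=3(u) contributes 3
|[w]| = 12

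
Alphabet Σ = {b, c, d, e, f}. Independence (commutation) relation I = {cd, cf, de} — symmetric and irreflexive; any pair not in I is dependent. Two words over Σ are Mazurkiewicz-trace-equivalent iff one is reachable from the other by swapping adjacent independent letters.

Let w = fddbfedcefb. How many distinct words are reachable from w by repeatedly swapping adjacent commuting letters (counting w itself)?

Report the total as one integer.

0(f) covers ∅
1(d) covers 0:f
2(d) covers 1:d
3(b) covers 2:d
4(f) covers 3:b
5(e) covers 4:f
6(d) covers 4:f
7(c) covers 5:e
8(e) covers 7:c
9(f) covers 6:d, 8:e
10(b) covers 9:f
floor of heap: 0:f
completions by unplaced set U, small U first (add the entries for U minus each lowest piece of U):
  |U|=1: {10}:1
  |U|=2: {9,10}:1
  |U|=3: {6,9,10}:1  {8,9,10}:1
  |U|=4: {6,8,9,10}:2  {7,8,9,10}:1
  |U|=5: {5,7,8,9,10}:1  {6,7,8,9,10}:3
  |U|=6: {5,6,7,8,9,10}:4
  |U|=7: {4,5,6,7,8,9,10}:4
  |U|=8: {3,4,5,6,7,8,9,10}:4
  |U|=9: {2,3,4,5,6,7,8,9,10}:4
  start at 0(f): 4

4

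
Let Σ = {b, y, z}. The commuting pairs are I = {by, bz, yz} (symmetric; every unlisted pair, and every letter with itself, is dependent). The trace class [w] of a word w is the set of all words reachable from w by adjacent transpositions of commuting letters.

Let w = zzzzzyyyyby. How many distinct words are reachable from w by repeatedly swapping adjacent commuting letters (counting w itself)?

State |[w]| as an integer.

drop 0:z onto floor
drop 1:z onto {0:z}
drop 2:z onto {1:z}
drop 3:z onto {2:z}
drop 4:z onto {3:z}
drop 5:y onto floor
drop 6:y onto {5:y}
drop 7:y onto {6:y}
drop 8:y onto {7:y}
drop 9:b onto floor
drop 10:y onto {8:y}
ground layer = {0:z, 5:y, 9:b}
drop-orders for the pieces not yet dropped (sum over which currently-grounded one goes next):
  1 to go: {4} 1  {9} 1  {10} 1
  2 to go: {3,4} 1  {4,9} 2  {4,10} 2  {8,10} 1  {9,10} 2
  3 to go: {2,3,4} 1  {3,4,9} 3  {3,4,10} 3  {4,8,10} 3  {4,9,10} 6  {7,8,10} 1  {8,9,10} 3
  4 to go: {1,2,3,4} 1  {2,3,4,9} 4  {2,3,4,10} 4  {3,4,8,10} 6  {3,4,9,10} 12  {4,7,8,10} 4  {4,8,9,10} 12  {6,7,8,10} 1  {7,8,9,10} 4
  5 to go: {0,1,2,3,4} 1  {1,2,3,4,9} 5  {1,2,3,4,10} 5  {2,3,4,8,10} 10  {2,3,4,9,10} 20  {3,4,7,8,10} 10  {3,4,8,9,10} 30  {4,6,7,8,10} 5  {4,7,8,9,10} 20  {5,6,7,8,10} 1  {6,7,8,9,10} 5
  6 to go: {0,1,2,3,4,9} 6  {0,1,2,3,4,10} 6  {1,2,3,4,8,10} 15  {1,2,3,4,9,10} 30  {2,3,4,7,8,10} 20  {2,3,4,8,9,10} 60  {3,4,6,7,8,10} 15  {3,4,7,8,9,10} 60  {4,5,6,7,8,10} 6  {4,6,7,8,9,10} 30  {5,6,7,8,9,10} 6
  7 to go: {0,1,2,3,4,8,10} 21  {0,1,2,3,4,9,10} 42  {1,2,3,4,7,8,10} 35  {1,2,3,4,8,9,10} 105  {2,3,4,6,7,8,10} 35  {2,3,4,7,8,9,10} 140  {3,4,5,6,7,8,10} 21  {3,4,6,7,8,9,10} 105  {4,5,6,7,8,9,10} 42
  8 to go: {0,1,2,3,4,7,8,10} 56  {0,1,2,3,4,8,9,10} 168  {1,2,3,4,6,7,8,10} 70  {1,2,3,4,7,8,9,10} 280  {2,3,4,5,6,7,8,10} 56  {2,3,4,6,7,8,9,10} 280  {3,4,5,6,7,8,9,10} 168
  9 to go: {0,1,2,3,4,6,7,8,10} 126  {0,1,2,3,4,7,8,9,10} 504  {1,2,3,4,5,6,7,8,10} 126  {1,2,3,4,6,7,8,9,10} 630  {2,3,4,5,6,7,8,9,10} 504
  if 0:z drops first: 1260 orders
  if 5:y drops first: 1260 orders
  if 9:b drops first: 252 orders
heap linearizations: 2772

2772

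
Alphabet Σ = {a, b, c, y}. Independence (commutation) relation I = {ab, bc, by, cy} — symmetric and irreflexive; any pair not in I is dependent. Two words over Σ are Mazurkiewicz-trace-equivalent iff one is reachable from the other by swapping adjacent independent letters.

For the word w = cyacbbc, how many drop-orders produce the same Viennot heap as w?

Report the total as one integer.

#0=c has no predecessor
#1=y has no predecessor
#2=a depends on [0:c, 1:y]
#3=c depends on [2:a]
#4=b has no predecessor
#5=b depends on [4:b]
#6=c depends on [3:c]
sources: [0:c, 1:y, 4:b]
N(rest) = Σ N(rest − s) over sources s of rest; N(one piece) = 1:
  size 1 → [5]=1  [6]=1
  size 2 → [3,6]=1  [4,5]=1  [5,6]=2
  size 3 → [2,3,6]=1  [3,5,6]=3  [4,5,6]=3
  size 4 → [0,2,3,6]=1  [1,2,3,6]=1  [2,3,5,6]=4  [3,4,5,6]=6
  size 5 → [0,1,2,3,6]=2  [0,2,3,5,6]=5  [1,2,3,5,6]=5  [2,3,4,5,6]=10
  first=0(c) contributes 15
  first=1(y) contributes 15
  first=4(b) contributes 12
|[w]| = 42

42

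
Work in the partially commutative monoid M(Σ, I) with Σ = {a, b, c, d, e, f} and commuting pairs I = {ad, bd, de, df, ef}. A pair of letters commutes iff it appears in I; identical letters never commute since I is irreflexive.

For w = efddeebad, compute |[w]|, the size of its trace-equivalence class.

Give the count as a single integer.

336

0(e) covers ∅
1(f) covers ∅
2(d) covers ∅
3(d) covers 2:d
4(e) covers 0:e
5(e) covers 4:e
6(b) covers 1:f, 5:e
7(a) covers 6:b
8(d) covers 3:d
floor of heap: 0:e, 1:f, 2:d
completions by unplaced set U, small U first (add the entries for U minus each lowest piece of U):
  |U|=1: {7}:1  {8}:1
  |U|=2: {3,8}:1  {6,7}:1  {7,8}:2
  |U|=3: {1,6,7}:1  {2,3,8}:1  {3,7,8}:3  {5,6,7}:1  {6,7,8}:3
  |U|=4: {1,5,6,7}:2  {1,6,7,8}:4  {2,3,7,8}:4  {3,6,7,8}:6  {4,5,6,7}:1  {5,6,7,8}:4
  |U|=5: {0,4,5,6,7}:1  {1,3,6,7,8}:10  {1,4,5,6,7}:3  {1,5,6,7,8}:10  {2,3,6,7,8}:10  {3,5,6,7,8}:10  {4,5,6,7,8}:5
  |U|=6: {0,1,4,5,6,7}:4  {0,4,5,6,7,8}:6  {1,2,3,6,7,8}:20  {1,3,5,6,7,8}:30  {1,4,5,6,7,8}:18  {2,3,5,6,7,8}:20  {3,4,5,6,7,8}:15
  |U|=7: {0,1,4,5,6,7,8}:28  {0,3,4,5,6,7,8}:21  {1,2,3,5,6,7,8}:70  {1,3,4,5,6,7,8}:63  {2,3,4,5,6,7,8}:35
  start at 0(e): 168
  start at 1(f): 56
  start at 2(d): 112
sum over floor = 336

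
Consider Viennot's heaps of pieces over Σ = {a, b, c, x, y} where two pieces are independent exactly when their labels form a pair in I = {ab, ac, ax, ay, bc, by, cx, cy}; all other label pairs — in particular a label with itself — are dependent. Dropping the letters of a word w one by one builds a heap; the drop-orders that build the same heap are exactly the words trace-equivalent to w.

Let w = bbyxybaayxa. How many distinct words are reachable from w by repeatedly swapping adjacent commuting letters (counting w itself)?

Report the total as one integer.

1485

#0=b has no predecessor
#1=b depends on [0:b]
#2=y has no predecessor
#3=x depends on [1:b, 2:y]
#4=y depends on [3:x]
#5=b depends on [3:x]
#6=a has no predecessor
#7=a depends on [6:a]
#8=y depends on [4:y]
#9=x depends on [5:b, 8:y]
#10=a depends on [7:a]
sources: [0:b, 2:y, 6:a]
N(rest) = Σ N(rest − s) over sources s of rest; N(one piece) = 1:
  size 1 → [9]=1  [10]=1
  size 2 → [5,9]=1  [7,10]=1  [8,9]=1  [9,10]=2
  size 3 → [4,8,9]=1  [5,8,9]=2  [5,9,10]=3  [6,7,10]=1  [7,9,10]=3  [8,9,10]=3
  size 4 → [4,5,8,9]=3  [4,8,9,10]=4  [5,7,9,10]=6  [5,8,9,10]=8  [6,7,9,10]=4  [7,8,9,10]=6
  size 5 → [3,4,5,8,9]=3  [4,5,8,9,10]=15  [4,7,8,9,10]=10  [5,6,7,9,10]=10  [5,7,8,9,10]=20  [6,7,8,9,10]=10
  size 6 → [1,3,4,5,8,9]=3  [2,3,4,5,8,9]=3  [3,4,5,8,9,10]=18  [4,5,7,8,9,10]=45  [4,6,7,8,9,10]=20  [5,6,7,8,9,10]=40
  size 7 → [0,1,3,4,5,8,9]=3  [1,2,3,4,5,8,9]=6  [1,3,4,5,8,9,10]=21  [2,3,4,5,8,9,10]=21  [3,4,5,7,8,9,10]=63  [4,5,6,7,8,9,10]=105
  size 8 → [0,1,2,3,4,5,8,9]=9  [0,1,3,4,5,8,9,10]=24  [1,2,3,4,5,8,9,10]=48  [1,3,4,5,7,8,9,10]=84  [2,3,4,5,7,8,9,10]=84  [3,4,5,6,7,8,9,10]=168
  size 9 → [0,1,2,3,4,5,8,9,10]=81  [0,1,3,4,5,7,8,9,10]=108  [1,2,3,4,5,7,8,9,10]=216  [1,3,4,5,6,7,8,9,10]=252  [2,3,4,5,6,7,8,9,10]=252
  first=0(b) contributes 720
  first=2(y) contributes 360
  first=6(a) contributes 405
|[w]| = 1485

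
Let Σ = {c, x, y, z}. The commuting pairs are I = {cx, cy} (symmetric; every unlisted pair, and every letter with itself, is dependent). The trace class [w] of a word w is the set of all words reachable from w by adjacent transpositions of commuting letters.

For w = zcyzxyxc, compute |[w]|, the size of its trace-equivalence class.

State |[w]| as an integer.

8

#0=z has no predecessor
#1=c depends on [0:z]
#2=y depends on [0:z]
#3=z depends on [1:c, 2:y]
#4=x depends on [3:z]
#5=y depends on [4:x]
#6=x depends on [5:y]
#7=c depends on [3:z]
sources: [0:z]
N(rest) = Σ N(rest − s) over sources s of rest; N(one piece) = 1:
  size 1 → [6]=1  [7]=1
  size 2 → [5,6]=1  [6,7]=2
  size 3 → [4,5,6]=1  [5,6,7]=3
  size 4 → [4,5,6,7]=4
  size 5 → [3,4,5,6,7]=4
  size 6 → [1,3,4,5,6,7]=4  [2,3,4,5,6,7]=4
  first=0(z) contributes 8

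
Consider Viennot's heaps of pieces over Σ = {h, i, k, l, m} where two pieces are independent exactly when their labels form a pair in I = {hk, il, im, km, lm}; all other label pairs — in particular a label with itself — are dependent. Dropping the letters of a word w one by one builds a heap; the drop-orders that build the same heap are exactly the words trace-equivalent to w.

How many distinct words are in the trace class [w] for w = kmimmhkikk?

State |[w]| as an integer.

#0=k has no predecessor
#1=m has no predecessor
#2=i depends on [0:k]
#3=m depends on [1:m]
#4=m depends on [3:m]
#5=h depends on [2:i, 4:m]
#6=k depends on [2:i]
#7=i depends on [5:h, 6:k]
#8=k depends on [7:i]
#9=k depends on [8:k]
sources: [0:k, 1:m]
N(rest) = Σ N(rest − s) over sources s of rest; N(one piece) = 1:
  size 1 → [9]=1
  size 2 → [8,9]=1
  size 3 → [7,8,9]=1
  size 4 → [5,7,8,9]=1  [6,7,8,9]=1
  size 5 → [4,5,7,8,9]=1  [5,6,7,8,9]=2
  size 6 → [2,5,6,7,8,9]=2  [3,4,5,7,8,9]=1  [4,5,6,7,8,9]=3
  size 7 → [0,2,5,6,7,8,9]=2  [1,3,4,5,7,8,9]=1  [2,4,5,6,7,8,9]=5  [3,4,5,6,7,8,9]=4
  size 8 → [0,2,4,5,6,7,8,9]=7  [1,3,4,5,6,7,8,9]=5  [2,3,4,5,6,7,8,9]=9
  first=0(k) contributes 14
  first=1(m) contributes 16
|[w]| = 30

30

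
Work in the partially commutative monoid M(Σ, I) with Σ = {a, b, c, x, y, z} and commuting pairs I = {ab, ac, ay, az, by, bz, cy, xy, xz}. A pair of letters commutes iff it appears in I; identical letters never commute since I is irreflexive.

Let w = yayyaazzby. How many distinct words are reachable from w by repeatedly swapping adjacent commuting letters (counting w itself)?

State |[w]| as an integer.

drop 0:y onto floor
drop 1:a onto floor
drop 2:y onto {0:y}
drop 3:y onto {2:y}
drop 4:a onto {1:a}
drop 5:a onto {4:a}
drop 6:z onto {3:y}
drop 7:z onto {6:z}
drop 8:b onto floor
drop 9:y onto {7:z}
ground layer = {0:y, 1:a, 8:b}
drop-orders for the pieces not yet dropped (sum over which currently-grounded one goes next):
  1 to go: {5} 1  {8} 1  {9} 1
  2 to go: {4,5} 1  {5,8} 2  {5,9} 2  {7,9} 1  {8,9} 2
  3 to go: {1,4,5} 1  {4,5,8} 3  {4,5,9} 3  {5,7,9} 3  {5,8,9} 6  {6,7,9} 1  {7,8,9} 3
  4 to go: {1,4,5,8} 4  {1,4,5,9} 4  {3,6,7,9} 1  {4,5,7,9} 6  {4,5,8,9} 12  {5,6,7,9} 4  {5,7,8,9} 12  {6,7,8,9} 4
  5 to go: {1,4,5,7,9} 10  {1,4,5,8,9} 20  {2,3,6,7,9} 1  {3,5,6,7,9} 5  {3,6,7,8,9} 5  {4,5,6,7,9} 10  {4,5,7,8,9} 30  {5,6,7,8,9} 20
  6 to go: {0,2,3,6,7,9} 1  {1,4,5,6,7,9} 20  {1,4,5,7,8,9} 60  {2,3,5,6,7,9} 6  {2,3,6,7,8,9} 6  {3,4,5,6,7,9} 15  {3,5,6,7,8,9} 30  {4,5,6,7,8,9} 60
  7 to go: {0,2,3,5,6,7,9} 7  {0,2,3,6,7,8,9} 7  {1,3,4,5,6,7,9} 35  {1,4,5,6,7,8,9} 140  {2,3,4,5,6,7,9} 21  {2,3,5,6,7,8,9} 42  {3,4,5,6,7,8,9} 105
  8 to go: {0,2,3,4,5,6,7,9} 28  {0,2,3,5,6,7,8,9} 56  {1,2,3,4,5,6,7,9} 56  {1,3,4,5,6,7,8,9} 280  {2,3,4,5,6,7,8,9} 168
  if 0:y drops first: 504 orders
  if 1:a drops first: 252 orders
  if 8:b drops first: 84 orders
heap linearizations: 840

840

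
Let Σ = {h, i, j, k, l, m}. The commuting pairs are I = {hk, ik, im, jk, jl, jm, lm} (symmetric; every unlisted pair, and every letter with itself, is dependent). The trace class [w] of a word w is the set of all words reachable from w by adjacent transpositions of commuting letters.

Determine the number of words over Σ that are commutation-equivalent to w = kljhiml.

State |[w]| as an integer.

9

drop 0:k onto floor
drop 1:l onto {0:k}
drop 2:j onto floor
drop 3:h onto {1:l, 2:j}
drop 4:i onto {3:h}
drop 5:m onto {3:h}
drop 6:l onto {4:i}
ground layer = {0:k, 2:j}
drop-orders for the pieces not yet dropped (sum over which currently-grounded one goes next):
  1 to go: {5} 1  {6} 1
  2 to go: {4,6} 1  {5,6} 2
  3 to go: {4,5,6} 3
  4 to go: {3,4,5,6} 3
  5 to go: {1,3,4,5,6} 3  {2,3,4,5,6} 3
  if 0:k drops first: 6 orders
  if 2:j drops first: 3 orders
heap linearizations: 9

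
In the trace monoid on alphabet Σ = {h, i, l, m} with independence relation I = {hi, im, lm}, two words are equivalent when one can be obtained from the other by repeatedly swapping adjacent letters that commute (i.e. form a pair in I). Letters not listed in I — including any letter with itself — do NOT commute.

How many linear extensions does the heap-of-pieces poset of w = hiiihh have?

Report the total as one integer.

20

0(h) covers ∅
1(i) covers ∅
2(i) covers 1:i
3(i) covers 2:i
4(h) covers 0:h
5(h) covers 4:h
floor of heap: 0:h, 1:i
completions by unplaced set U, small U first (add the entries for U minus each lowest piece of U):
  |U|=1: {3}:1  {5}:1
  |U|=2: {2,3}:1  {3,5}:2  {4,5}:1
  |U|=3: {0,4,5}:1  {1,2,3}:1  {2,3,5}:3  {3,4,5}:3
  |U|=4: {0,3,4,5}:4  {1,2,3,5}:4  {2,3,4,5}:6
  start at 0(h): 10
  start at 1(i): 10
sum over floor = 20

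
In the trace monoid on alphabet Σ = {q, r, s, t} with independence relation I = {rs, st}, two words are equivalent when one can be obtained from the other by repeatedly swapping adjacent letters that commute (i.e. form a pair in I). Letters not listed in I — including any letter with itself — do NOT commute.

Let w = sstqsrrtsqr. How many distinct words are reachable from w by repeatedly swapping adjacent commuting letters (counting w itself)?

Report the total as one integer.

piece 0:s — minimal
piece 1:s rests on {0:s}
piece 2:t — minimal
piece 3:q rests on {1:s, 2:t}
piece 4:s rests on {3:q}
piece 5:r rests on {3:q}
piece 6:r rests on {5:r}
piece 7:t rests on {6:r}
piece 8:s rests on {4:s}
piece 9:q rests on {7:t, 8:s}
piece 10:r rests on {9:q}
minimal pieces: {0:s, 2:t}
ways to finish when only these pieces remain (= sum over removing one remaining piece with nothing left below it):
  1 left: {10}→1
  2 left: {9,10}→1
  3 left: {7,9,10}→1  {8,9,10}→1
  4 left: {4,8,9,10}→1  {6,7,9,10}→1  {7,8,9,10}→2
  5 left: {4,7,8,9,10}→3  {5,6,7,9,10}→1  {6,7,8,9,10}→3
  6 left: {4,6,7,8,9,10}→6  {5,6,7,8,9,10}→4
  7 left: {4,5,6,7,8,9,10}→10
  8 left: {3,4,5,6,7,8,9,10}→10
  9 left: {1,3,4,5,6,7,8,9,10}→10  {2,3,4,5,6,7,8,9,10}→10
  placing 0:s first → 20 extensions
  placing 2:t first → 10 extensions
total linear extensions = 30

30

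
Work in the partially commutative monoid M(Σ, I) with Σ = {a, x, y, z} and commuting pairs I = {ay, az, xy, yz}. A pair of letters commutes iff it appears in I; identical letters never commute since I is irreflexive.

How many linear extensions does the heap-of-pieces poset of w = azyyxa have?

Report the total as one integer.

piece 0:a — minimal
piece 1:z — minimal
piece 2:y — minimal
piece 3:y rests on {2:y}
piece 4:x rests on {0:a, 1:z}
piece 5:a rests on {4:x}
minimal pieces: {0:a, 1:z, 2:y}
ways to finish when only these pieces remain (= sum over removing one remaining piece with nothing left below it):
  1 left: {3}→1  {5}→1
  2 left: {2,3}→1  {3,5}→2  {4,5}→1
  3 left: {0,4,5}→1  {1,4,5}→1  {2,3,5}→3  {3,4,5}→3
  4 left: {0,1,4,5}→2  {0,3,4,5}→4  {1,3,4,5}→4  {2,3,4,5}→6
  placing 0:a first → 10 extensions
  placing 1:z first → 10 extensions
  placing 2:y first → 10 extensions
total linear extensions = 30

30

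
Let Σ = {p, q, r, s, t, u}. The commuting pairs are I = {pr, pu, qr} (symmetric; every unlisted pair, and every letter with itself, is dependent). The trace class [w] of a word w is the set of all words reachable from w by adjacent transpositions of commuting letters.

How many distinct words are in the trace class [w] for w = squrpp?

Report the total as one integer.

6

drop 0:s onto floor
drop 1:q onto {0:s}
drop 2:u onto {1:q}
drop 3:r onto {2:u}
drop 4:p onto {1:q}
drop 5:p onto {4:p}
ground layer = {0:s}
drop-orders for the pieces not yet dropped (sum over which currently-grounded one goes next):
  1 to go: {3} 1  {5} 1
  2 to go: {2,3} 1  {3,5} 2  {4,5} 1
  3 to go: {2,3,5} 3  {3,4,5} 3
  4 to go: {2,3,4,5} 6
  if 0:s drops first: 6 orders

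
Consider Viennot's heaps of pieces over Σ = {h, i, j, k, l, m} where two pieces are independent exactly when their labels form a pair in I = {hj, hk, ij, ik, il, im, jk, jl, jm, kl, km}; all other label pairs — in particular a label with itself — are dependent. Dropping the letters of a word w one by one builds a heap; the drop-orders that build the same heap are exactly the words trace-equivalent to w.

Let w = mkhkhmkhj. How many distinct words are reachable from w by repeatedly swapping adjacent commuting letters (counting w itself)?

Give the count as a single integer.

drop 0:m onto floor
drop 1:k onto floor
drop 2:h onto {0:m}
drop 3:k onto {1:k}
drop 4:h onto {2:h}
drop 5:m onto {4:h}
drop 6:k onto {3:k}
drop 7:h onto {5:m}
drop 8:j onto floor
ground layer = {0:m, 1:k, 8:j}
drop-orders for the pieces not yet dropped (sum over which currently-grounded one goes next):
  1 to go: {6} 1  {7} 1  {8} 1
  2 to go: {3,6} 1  {5,7} 1  {6,7} 2  {6,8} 2  {7,8} 2
  3 to go: {1,3,6} 1  {3,6,7} 3  {3,6,8} 3  {4,5,7} 1  {5,6,7} 3  {5,7,8} 3  {6,7,8} 6
  4 to go: {1,3,6,7} 4  {1,3,6,8} 4  {2,4,5,7} 1  {3,5,6,7} 6  {3,6,7,8} 12  {4,5,6,7} 4  {4,5,7,8} 4  {5,6,7,8} 12
  5 to go: {0,2,4,5,7} 1  {1,3,5,6,7} 10  {1,3,6,7,8} 20  {2,4,5,6,7} 5  {2,4,5,7,8} 5  {3,4,5,6,7} 10  {3,5,6,7,8} 30  {4,5,6,7,8} 20
  6 to go: {0,2,4,5,6,7} 6  {0,2,4,5,7,8} 6  {1,3,4,5,6,7} 20  {1,3,5,6,7,8} 60  {2,3,4,5,6,7} 15  {2,4,5,6,7,8} 30  {3,4,5,6,7,8} 60
  7 to go: {0,2,3,4,5,6,7} 21  {0,2,4,5,6,7,8} 42  {1,2,3,4,5,6,7} 35  {1,3,4,5,6,7,8} 140  {2,3,4,5,6,7,8} 105
  if 0:m drops first: 280 orders
  if 1:k drops first: 168 orders
  if 8:j drops first: 56 orders
heap linearizations: 504

504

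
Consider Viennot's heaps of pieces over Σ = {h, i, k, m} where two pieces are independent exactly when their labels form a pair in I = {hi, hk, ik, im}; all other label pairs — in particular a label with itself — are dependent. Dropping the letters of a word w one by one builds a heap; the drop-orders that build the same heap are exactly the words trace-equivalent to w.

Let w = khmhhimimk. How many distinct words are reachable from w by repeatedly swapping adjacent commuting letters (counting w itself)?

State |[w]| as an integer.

0(k) covers ∅
1(h) covers ∅
2(m) covers 0:k, 1:h
3(h) covers 2:m
4(h) covers 3:h
5(i) covers ∅
6(m) covers 4:h
7(i) covers 5:i
8(m) covers 6:m
9(k) covers 8:m
floor of heap: 0:k, 1:h, 5:i
completions by unplaced set U, small U first (add the entries for U minus each lowest piece of U):
  |U|=1: {7}:1  {9}:1
  |U|=2: {5,7}:1  {7,9}:2  {8,9}:1
  |U|=3: {5,7,9}:3  {6,8,9}:1  {7,8,9}:3
  |U|=4: {4,6,8,9}:1  {5,7,8,9}:6  {6,7,8,9}:4
  |U|=5: {3,4,6,8,9}:1  {4,6,7,8,9}:5  {5,6,7,8,9}:10
  |U|=6: {2,3,4,6,8,9}:1  {3,4,6,7,8,9}:6  {4,5,6,7,8,9}:15
  |U|=7: {0,2,3,4,6,8,9}:1  {1,2,3,4,6,8,9}:1  {2,3,4,6,7,8,9}:7  {3,4,5,6,7,8,9}:21
  |U|=8: {0,1,2,3,4,6,8,9}:2  {0,2,3,4,6,7,8,9}:8  {1,2,3,4,6,7,8,9}:8  {2,3,4,5,6,7,8,9}:28
  start at 0(k): 36
  start at 1(h): 36
  start at 5(i): 18
sum over floor = 90

90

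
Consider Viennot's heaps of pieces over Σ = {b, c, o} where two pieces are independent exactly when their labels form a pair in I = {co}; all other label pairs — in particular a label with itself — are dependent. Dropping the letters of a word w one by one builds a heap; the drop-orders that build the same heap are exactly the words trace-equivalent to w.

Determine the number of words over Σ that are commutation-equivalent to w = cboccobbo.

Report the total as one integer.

6

#0=c has no predecessor
#1=b depends on [0:c]
#2=o depends on [1:b]
#3=c depends on [1:b]
#4=c depends on [3:c]
#5=o depends on [2:o]
#6=b depends on [4:c, 5:o]
#7=b depends on [6:b]
#8=o depends on [7:b]
sources: [0:c]
N(rest) = Σ N(rest − s) over sources s of rest; N(one piece) = 1:
  size 1 → [8]=1
  size 2 → [7,8]=1
  size 3 → [6,7,8]=1
  size 4 → [4,6,7,8]=1  [5,6,7,8]=1
  size 5 → [2,5,6,7,8]=1  [3,4,6,7,8]=1  [4,5,6,7,8]=2
  size 6 → [2,4,5,6,7,8]=3  [3,4,5,6,7,8]=3
  size 7 → [2,3,4,5,6,7,8]=6
  first=0(c) contributes 6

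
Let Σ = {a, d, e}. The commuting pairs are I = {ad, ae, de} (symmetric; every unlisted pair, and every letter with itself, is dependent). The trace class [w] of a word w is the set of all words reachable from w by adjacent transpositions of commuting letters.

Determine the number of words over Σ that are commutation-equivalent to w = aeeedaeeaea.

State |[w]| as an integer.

2310

0(a) covers ∅
1(e) covers ∅
2(e) covers 1:e
3(e) covers 2:e
4(d) covers ∅
5(a) covers 0:a
6(e) covers 3:e
7(e) covers 6:e
8(a) covers 5:a
9(e) covers 7:e
10(a) covers 8:a
floor of heap: 0:a, 1:e, 4:d
completions by unplaced set U, small U first (add the entries for U minus each lowest piece of U):
  |U|=1: {4}:1  {9}:1  {10}:1
  |U|=2: {4,9}:2  {4,10}:2  {7,9}:1  {8,10}:1  {9,10}:2
  |U|=3: {4,7,9}:3  {4,8,10}:3  {4,9,10}:6  {5,8,10}:1  {6,7,9}:1  {7,9,10}:3  {8,9,10}:3
  |U|=4: {0,5,8,10}:1  {3,6,7,9}:1  {4,5,8,10}:4  {4,6,7,9}:4  {4,7,9,10}:12  {4,8,9,10}:12  {5,8,9,10}:4  {6,7,9,10}:4  {7,8,9,10}:6
  |U|=5: {0,4,5,8,10}:5  {0,5,8,9,10}:5  {2,3,6,7,9}:1  {3,4,6,7,9}:5  {3,6,7,9,10}:5  {4,5,8,9,10}:20  {4,6,7,9,10}:20  {4,7,8,9,10}:30  {5,7,8,9,10}:10  {6,7,8,9,10}:10
  |U|=6: {0,4,5,8,9,10}:30  {0,5,7,8,9,10}:15  {1,2,3,6,7,9}:1  {2,3,4,6,7,9}:6  {2,3,6,7,9,10}:6  {3,4,6,7,9,10}:30  {3,6,7,8,9,10}:15  {4,5,7,8,9,10}:60  {4,6,7,8,9,10}:60  {5,6,7,8,9,10}:20
  |U|=7: {0,4,5,7,8,9,10}:105  {0,5,6,7,8,9,10}:35  {1,2,3,4,6,7,9}:7  {1,2,3,6,7,9,10}:7  {2,3,4,6,7,9,10}:42  {2,3,6,7,8,9,10}:21  {3,4,6,7,8,9,10}:105  {3,5,6,7,8,9,10}:35  {4,5,6,7,8,9,10}:140
  |U|=8: {0,3,5,6,7,8,9,10}:70  {0,4,5,6,7,8,9,10}:280  {1,2,3,4,6,7,9,10}:56  {1,2,3,6,7,8,9,10}:28  {2,3,4,6,7,8,9,10}:168  {2,3,5,6,7,8,9,10}:56  {3,4,5,6,7,8,9,10}:280
  |U|=9: {0,2,3,5,6,7,8,9,10}:126  {0,3,4,5,6,7,8,9,10}:630  {1,2,3,4,6,7,8,9,10}:252  {1,2,3,5,6,7,8,9,10}:84  {2,3,4,5,6,7,8,9,10}:504
  start at 0(a): 840
  start at 1(e): 1260
  start at 4(d): 210
sum over floor = 2310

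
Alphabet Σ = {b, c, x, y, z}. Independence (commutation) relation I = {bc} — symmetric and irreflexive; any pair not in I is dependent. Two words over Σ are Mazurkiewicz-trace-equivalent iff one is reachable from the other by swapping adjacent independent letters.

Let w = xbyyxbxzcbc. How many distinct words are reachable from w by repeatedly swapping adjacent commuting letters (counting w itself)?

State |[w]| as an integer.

3

#0=x has no predecessor
#1=b depends on [0:x]
#2=y depends on [1:b]
#3=y depends on [2:y]
#4=x depends on [3:y]
#5=b depends on [4:x]
#6=x depends on [5:b]
#7=z depends on [6:x]
#8=c depends on [7:z]
#9=b depends on [7:z]
#10=c depends on [8:c]
sources: [0:x]
N(rest) = Σ N(rest − s) over sources s of rest; N(one piece) = 1:
  size 1 → [9]=1  [10]=1
  size 2 → [8,10]=1  [9,10]=2
  size 3 → [8,9,10]=3
  size 4 → [7,8,9,10]=3
  size 5 → [6,7,8,9,10]=3
  size 6 → [5,6,7,8,9,10]=3
  size 7 → [4,5,6,7,8,9,10]=3
  size 8 → [3,4,5,6,7,8,9,10]=3
  size 9 → [2,3,4,5,6,7,8,9,10]=3
  first=0(x) contributes 3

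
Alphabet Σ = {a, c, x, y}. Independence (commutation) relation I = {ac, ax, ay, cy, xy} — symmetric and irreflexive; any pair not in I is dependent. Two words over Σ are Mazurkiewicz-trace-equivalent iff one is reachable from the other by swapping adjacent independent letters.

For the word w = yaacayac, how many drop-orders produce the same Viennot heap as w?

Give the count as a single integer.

piece 0:y — minimal
piece 1:a — minimal
piece 2:a rests on {1:a}
piece 3:c — minimal
piece 4:a rests on {2:a}
piece 5:y rests on {0:y}
piece 6:a rests on {4:a}
piece 7:c rests on {3:c}
minimal pieces: {0:y, 1:a, 3:c}
ways to finish when only these pieces remain (= sum over removing one remaining piece with nothing left below it):
  1 left: {5}→1  {6}→1  {7}→1
  2 left: {0,5}→1  {3,7}→1  {4,6}→1  {5,6}→2  {5,7}→2  {6,7}→2
  3 left: {0,5,6}→3  {0,5,7}→3  {2,4,6}→1  {3,5,7}→3  {3,6,7}→3  {4,5,6}→3  {4,6,7}→3  {5,6,7}→6
  4 left: {0,3,5,7}→6  {0,4,5,6}→6  {0,5,6,7}→12  {1,2,4,6}→1  {2,4,5,6}→4  {2,4,6,7}→4  {3,4,6,7}→6  {3,5,6,7}→12  {4,5,6,7}→12
  5 left: {0,2,4,5,6}→10  {0,3,5,6,7}→30  {0,4,5,6,7}→30  {1,2,4,5,6}→5  {1,2,4,6,7}→5  {2,3,4,6,7}→10  {2,4,5,6,7}→20  {3,4,5,6,7}→30
  6 left: {0,1,2,4,5,6}→15  {0,2,4,5,6,7}→60  {0,3,4,5,6,7}→90  {1,2,3,4,6,7}→15  {1,2,4,5,6,7}→30  {2,3,4,5,6,7}→60
  placing 0:y first → 105 extensions
  placing 1:a first → 210 extensions
  placing 3:c first → 105 extensions
total linear extensions = 420

420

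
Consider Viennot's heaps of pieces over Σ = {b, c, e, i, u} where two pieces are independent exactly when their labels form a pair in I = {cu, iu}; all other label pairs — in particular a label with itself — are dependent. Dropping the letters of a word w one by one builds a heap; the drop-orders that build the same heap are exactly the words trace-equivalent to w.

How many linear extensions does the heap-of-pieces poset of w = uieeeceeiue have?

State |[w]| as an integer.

4

0(u) covers ∅
1(i) covers ∅
2(e) covers 0:u, 1:i
3(e) covers 2:e
4(e) covers 3:e
5(c) covers 4:e
6(e) covers 5:c
7(e) covers 6:e
8(i) covers 7:e
9(u) covers 7:e
10(e) covers 8:i, 9:u
floor of heap: 0:u, 1:i
completions by unplaced set U, small U first (add the entries for U minus each lowest piece of U):
  |U|=1: {10}:1
  |U|=2: {8,10}:1  {9,10}:1
  |U|=3: {8,9,10}:2
  |U|=4: {7,8,9,10}:2
  |U|=5: {6,7,8,9,10}:2
  |U|=6: {5,6,7,8,9,10}:2
  |U|=7: {4,5,6,7,8,9,10}:2
  |U|=8: {3,4,5,6,7,8,9,10}:2
  |U|=9: {2,3,4,5,6,7,8,9,10}:2
  start at 0(u): 2
  start at 1(i): 2
sum over floor = 4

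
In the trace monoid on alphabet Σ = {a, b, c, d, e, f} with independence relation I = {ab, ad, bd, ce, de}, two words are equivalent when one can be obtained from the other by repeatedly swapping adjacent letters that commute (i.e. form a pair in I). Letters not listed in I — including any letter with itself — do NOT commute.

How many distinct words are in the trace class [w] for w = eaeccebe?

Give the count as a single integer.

6

piece 0:e — minimal
piece 1:a rests on {0:e}
piece 2:e rests on {1:a}
piece 3:c rests on {1:a}
piece 4:c rests on {3:c}
piece 5:e rests on {2:e}
piece 6:b rests on {4:c, 5:e}
piece 7:e rests on {6:b}
minimal pieces: {0:e}
ways to finish when only these pieces remain (= sum over removing one remaining piece with nothing left below it):
  1 left: {7}→1
  2 left: {6,7}→1
  3 left: {4,6,7}→1  {5,6,7}→1
  4 left: {2,5,6,7}→1  {3,4,6,7}→1  {4,5,6,7}→2
  5 left: {2,4,5,6,7}→3  {3,4,5,6,7}→3
  6 left: {2,3,4,5,6,7}→6
  placing 0:e first → 6 extensions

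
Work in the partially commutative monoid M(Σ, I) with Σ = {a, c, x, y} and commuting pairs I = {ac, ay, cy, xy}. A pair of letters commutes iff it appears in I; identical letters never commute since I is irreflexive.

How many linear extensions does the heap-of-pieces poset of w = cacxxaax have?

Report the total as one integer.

3

drop 0:c onto floor
drop 1:a onto floor
drop 2:c onto {0:c}
drop 3:x onto {1:a, 2:c}
drop 4:x onto {3:x}
drop 5:a onto {4:x}
drop 6:a onto {5:a}
drop 7:x onto {6:a}
ground layer = {0:c, 1:a}
drop-orders for the pieces not yet dropped (sum over which currently-grounded one goes next):
  1 to go: {7} 1
  2 to go: {6,7} 1
  3 to go: {5,6,7} 1
  4 to go: {4,5,6,7} 1
  5 to go: {3,4,5,6,7} 1
  6 to go: {1,3,4,5,6,7} 1  {2,3,4,5,6,7} 1
  if 0:c drops first: 2 orders
  if 1:a drops first: 1 orders
heap linearizations: 3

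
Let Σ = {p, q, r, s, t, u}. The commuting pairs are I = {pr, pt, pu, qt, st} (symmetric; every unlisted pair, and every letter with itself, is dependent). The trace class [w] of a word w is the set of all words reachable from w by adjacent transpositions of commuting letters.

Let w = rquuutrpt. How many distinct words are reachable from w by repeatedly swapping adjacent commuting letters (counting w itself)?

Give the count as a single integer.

0(r) covers ∅
1(q) covers 0:r
2(u) covers 1:q
3(u) covers 2:u
4(u) covers 3:u
5(t) covers 4:u
6(r) covers 5:t
7(p) covers 1:q
8(t) covers 6:r
floor of heap: 0:r
completions by unplaced set U, small U first (add the entries for U minus each lowest piece of U):
  |U|=1: {7}:1  {8}:1
  |U|=2: {6,8}:1  {7,8}:2
  |U|=3: {5,6,8}:1  {6,7,8}:3
  |U|=4: {4,5,6,8}:1  {5,6,7,8}:4
  |U|=5: {3,4,5,6,8}:1  {4,5,6,7,8}:5
  |U|=6: {2,3,4,5,6,8}:1  {3,4,5,6,7,8}:6
  |U|=7: {2,3,4,5,6,7,8}:7
  start at 0(r): 7

7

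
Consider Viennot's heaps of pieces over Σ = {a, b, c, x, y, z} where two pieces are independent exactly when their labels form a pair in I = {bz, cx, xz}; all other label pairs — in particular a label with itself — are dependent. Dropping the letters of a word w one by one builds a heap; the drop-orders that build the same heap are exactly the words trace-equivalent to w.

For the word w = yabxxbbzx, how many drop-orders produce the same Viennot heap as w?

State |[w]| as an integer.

drop 0:y onto floor
drop 1:a onto {0:y}
drop 2:b onto {1:a}
drop 3:x onto {2:b}
drop 4:x onto {3:x}
drop 5:b onto {4:x}
drop 6:b onto {5:b}
drop 7:z onto {1:a}
drop 8:x onto {6:b}
ground layer = {0:y}
drop-orders for the pieces not yet dropped (sum over which currently-grounded one goes next):
  1 to go: {7} 1  {8} 1
  2 to go: {6,8} 1  {7,8} 2
  3 to go: {5,6,8} 1  {6,7,8} 3
  4 to go: {4,5,6,8} 1  {5,6,7,8} 4
  5 to go: {3,4,5,6,8} 1  {4,5,6,7,8} 5
  6 to go: {2,3,4,5,6,8} 1  {3,4,5,6,7,8} 6
  7 to go: {2,3,4,5,6,7,8} 7
  if 0:y drops first: 7 orders

7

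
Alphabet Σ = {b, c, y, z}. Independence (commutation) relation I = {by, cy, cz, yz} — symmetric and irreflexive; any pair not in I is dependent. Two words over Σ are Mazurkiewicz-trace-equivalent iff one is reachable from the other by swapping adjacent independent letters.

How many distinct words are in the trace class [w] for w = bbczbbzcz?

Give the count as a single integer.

6

#0=b has no predecessor
#1=b depends on [0:b]
#2=c depends on [1:b]
#3=z depends on [1:b]
#4=b depends on [2:c, 3:z]
#5=b depends on [4:b]
#6=z depends on [5:b]
#7=c depends on [5:b]
#8=z depends on [6:z]
sources: [0:b]
N(rest) = Σ N(rest − s) over sources s of rest; N(one piece) = 1:
  size 1 → [7]=1  [8]=1
  size 2 → [6,8]=1  [7,8]=2
  size 3 → [6,7,8]=3
  size 4 → [5,6,7,8]=3
  size 5 → [4,5,6,7,8]=3
  size 6 → [2,4,5,6,7,8]=3  [3,4,5,6,7,8]=3
  size 7 → [2,3,4,5,6,7,8]=6
  first=0(b) contributes 6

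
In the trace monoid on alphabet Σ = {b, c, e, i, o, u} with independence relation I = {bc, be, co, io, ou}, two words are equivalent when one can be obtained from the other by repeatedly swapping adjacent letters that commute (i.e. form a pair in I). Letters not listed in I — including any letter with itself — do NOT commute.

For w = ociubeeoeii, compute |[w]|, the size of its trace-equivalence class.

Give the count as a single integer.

12

0(o) covers ∅
1(c) covers ∅
2(i) covers 1:c
3(u) covers 2:i
4(b) covers 0:o, 3:u
5(e) covers 0:o, 3:u
6(e) covers 5:e
7(o) covers 4:b, 6:e
8(e) covers 7:o
9(i) covers 8:e
10(i) covers 9:i
floor of heap: 0:o, 1:c
completions by unplaced set U, small U first (add the entries for U minus each lowest piece of U):
  |U|=1: {10}:1
  |U|=2: {9,10}:1
  |U|=3: {8,9,10}:1
  |U|=4: {7,8,9,10}:1
  |U|=5: {4,7,8,9,10}:1  {6,7,8,9,10}:1
  |U|=6: {4,6,7,8,9,10}:2  {5,6,7,8,9,10}:1
  |U|=7: {4,5,6,7,8,9,10}:3
  |U|=8: {0,4,5,6,7,8,9,10}:3  {3,4,5,6,7,8,9,10}:3
  |U|=9: {0,3,4,5,6,7,8,9,10}:6  {2,3,4,5,6,7,8,9,10}:3
  start at 0(o): 3
  start at 1(c): 9
sum over floor = 12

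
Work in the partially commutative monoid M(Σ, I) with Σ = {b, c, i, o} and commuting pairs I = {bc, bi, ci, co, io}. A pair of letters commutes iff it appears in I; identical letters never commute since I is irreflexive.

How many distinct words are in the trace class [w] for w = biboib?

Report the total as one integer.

15

drop 0:b onto floor
drop 1:i onto floor
drop 2:b onto {0:b}
drop 3:o onto {2:b}
drop 4:i onto {1:i}
drop 5:b onto {3:o}
ground layer = {0:b, 1:i}
drop-orders for the pieces not yet dropped (sum over which currently-grounded one goes next):
  1 to go: {4} 1  {5} 1
  2 to go: {1,4} 1  {3,5} 1  {4,5} 2
  3 to go: {1,4,5} 3  {2,3,5} 1  {3,4,5} 3
  4 to go: {0,2,3,5} 1  {1,3,4,5} 6  {2,3,4,5} 4
  if 0:b drops first: 10 orders
  if 1:i drops first: 5 orders
heap linearizations: 15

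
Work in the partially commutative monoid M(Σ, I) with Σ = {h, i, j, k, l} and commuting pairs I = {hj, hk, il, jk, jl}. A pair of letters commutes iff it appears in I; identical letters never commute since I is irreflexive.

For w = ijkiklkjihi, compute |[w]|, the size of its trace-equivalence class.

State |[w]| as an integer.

8

drop 0:i onto floor
drop 1:j onto {0:i}
drop 2:k onto {0:i}
drop 3:i onto {1:j, 2:k}
drop 4:k onto {3:i}
drop 5:l onto {4:k}
drop 6:k onto {5:l}
drop 7:j onto {3:i}
drop 8:i onto {6:k, 7:j}
drop 9:h onto {8:i}
drop 10:i onto {9:h}
ground layer = {0:i}
drop-orders for the pieces not yet dropped (sum over which currently-grounded one goes next):
  1 to go: {10} 1
  2 to go: {9,10} 1
  3 to go: {8,9,10} 1
  4 to go: {6,8,9,10} 1  {7,8,9,10} 1
  5 to go: {5,6,8,9,10} 1  {6,7,8,9,10} 2
  6 to go: {4,5,6,8,9,10} 1  {5,6,7,8,9,10} 3
  7 to go: {4,5,6,7,8,9,10} 4
  8 to go: {3,4,5,6,7,8,9,10} 4
  9 to go: {1,3,4,5,6,7,8,9,10} 4  {2,3,4,5,6,7,8,9,10} 4
  if 0:i drops first: 8 orders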